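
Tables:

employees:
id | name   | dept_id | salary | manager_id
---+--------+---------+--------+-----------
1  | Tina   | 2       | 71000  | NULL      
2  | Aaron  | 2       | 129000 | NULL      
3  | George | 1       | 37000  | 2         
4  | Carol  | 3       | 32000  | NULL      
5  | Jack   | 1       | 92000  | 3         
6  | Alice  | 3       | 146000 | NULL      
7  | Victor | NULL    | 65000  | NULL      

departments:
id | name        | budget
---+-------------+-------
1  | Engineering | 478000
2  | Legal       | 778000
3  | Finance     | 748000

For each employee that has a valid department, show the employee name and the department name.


INNER JOIN keeps only employees rows whose dept_id matches an id in departments. Walk through each employee:
  - employee 1 (Tina): dept_id=2 -> matches Legal
  - employee 2 (Aaron): dept_id=2 -> matches Legal
  - employee 3 (George): dept_id=1 -> matches Engineering
  - employee 4 (Carol): dept_id=3 -> matches Finance
  - employee 5 (Jack): dept_id=1 -> matches Engineering
  - employee 6 (Alice): dept_id=3 -> matches Finance
  - employee 7 (Victor): dept_id=NULL, no match -> dropped
So 1 of 7 rows is dropped.

SQL:
SELECT a.name, b.name AS department
FROM employees a
INNER JOIN departments b ON a.dept_id = b.id

Result:
name   | department 
-------+------------
Tina   | Legal      
Aaron  | Legal      
George | Engineering
Carol  | Finance    
Jack   | Engineering
Alice  | Finance    


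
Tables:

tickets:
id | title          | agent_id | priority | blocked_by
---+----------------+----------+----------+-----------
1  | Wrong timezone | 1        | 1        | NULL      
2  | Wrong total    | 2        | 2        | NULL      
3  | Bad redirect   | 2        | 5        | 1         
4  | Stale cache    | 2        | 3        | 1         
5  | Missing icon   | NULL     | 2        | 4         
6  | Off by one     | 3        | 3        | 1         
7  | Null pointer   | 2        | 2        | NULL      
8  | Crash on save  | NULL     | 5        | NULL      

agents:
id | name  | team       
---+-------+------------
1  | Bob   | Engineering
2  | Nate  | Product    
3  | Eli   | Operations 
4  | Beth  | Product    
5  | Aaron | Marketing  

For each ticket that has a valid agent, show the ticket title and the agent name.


INNER JOIN keeps only tickets rows whose agent_id matches an id in agents. Walk through each ticket:
  - ticket 1 (Wrong timezone): agent_id=1 -> matches Bob
  - ticket 2 (Wrong total): agent_id=2 -> matches Nate
  - ticket 3 (Bad redirect): agent_id=2 -> matches Nate
  - ticket 4 (Stale cache): agent_id=2 -> matches Nate
  - ticket 5 (Missing icon): agent_id=NULL, no match -> dropped
  - ticket 6 (Off by one): agent_id=3 -> matches Eli
  - ticket 7 (Null pointer): agent_id=2 -> matches Nate
  - ticket 8 (Crash on save): agent_id=NULL, no match -> dropped
So 2 of 8 rows are dropped.

SQL:
SELECT a.title, b.name AS agent
FROM tickets a
INNER JOIN agents b ON a.agent_id = b.id

Result:
title          | agent
---------------+------
Wrong timezone | Bob  
Wrong total    | Nate 
Bad redirect   | Nate 
Stale cache    | Nate 
Off by one     | Eli  
Null pointer   | Nate 


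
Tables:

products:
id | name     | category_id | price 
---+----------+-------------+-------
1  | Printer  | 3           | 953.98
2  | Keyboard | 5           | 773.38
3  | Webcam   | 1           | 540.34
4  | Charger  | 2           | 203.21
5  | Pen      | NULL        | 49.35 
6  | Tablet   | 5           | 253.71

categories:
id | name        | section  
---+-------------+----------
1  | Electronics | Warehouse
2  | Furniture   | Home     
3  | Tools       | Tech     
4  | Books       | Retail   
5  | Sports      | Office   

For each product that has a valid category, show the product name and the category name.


INNER JOIN keeps only products rows whose category_id matches an id in categories. Walk through each product:
  - product 1 (Printer): category_id=3 -> matches Tools
  - product 2 (Keyboard): category_id=5 -> matches Sports
  - product 3 (Webcam): category_id=1 -> matches Electronics
  - product 4 (Charger): category_id=2 -> matches Furniture
  - product 5 (Pen): category_id=NULL, no match -> dropped
  - product 6 (Tablet): category_id=5 -> matches Sports
So 1 of 6 rows is dropped.

SQL:
SELECT a.name, b.name AS category
FROM products a
INNER JOIN categories b ON a.category_id = b.id

Result:
name     | category   
---------+------------
Printer  | Tools      
Keyboard | Sports     
Webcam   | Electronics
Charger  | Furniture  
Tablet   | Sports     


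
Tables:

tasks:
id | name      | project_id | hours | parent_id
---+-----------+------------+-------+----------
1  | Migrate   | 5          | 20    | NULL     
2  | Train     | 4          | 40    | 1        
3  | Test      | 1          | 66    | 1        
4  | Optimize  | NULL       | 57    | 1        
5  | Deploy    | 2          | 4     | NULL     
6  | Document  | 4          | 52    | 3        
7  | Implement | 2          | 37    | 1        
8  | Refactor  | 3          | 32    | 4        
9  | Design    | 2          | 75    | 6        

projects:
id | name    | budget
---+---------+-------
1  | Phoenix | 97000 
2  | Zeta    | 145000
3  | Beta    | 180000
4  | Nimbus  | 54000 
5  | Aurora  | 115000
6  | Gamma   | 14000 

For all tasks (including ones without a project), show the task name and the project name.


LEFT JOIN keeps every row from tasks (the left table); where project_id has no match in projects, the project columns become NULL. Walk through each task:
  - task 1 (Migrate): project_id=5 -> matches Aurora
  - task 2 (Train): project_id=4 -> matches Nimbus
  - task 3 (Test): project_id=1 -> matches Phoenix
  - task 4 (Optimize): project_id=NULL, no match -> kept with NULL
  - task 5 (Deploy): project_id=2 -> matches Zeta
  - task 6 (Document): project_id=4 -> matches Nimbus
  - task 7 (Implement): project_id=2 -> matches Zeta
  - task 8 (Refactor): project_id=3 -> matches Beta
  - task 9 (Design): project_id=2 -> matches Zeta
All 9 rows appear; 1 has NULL project.

SQL:
SELECT a.name, b.name AS project
FROM tasks a
LEFT JOIN projects b ON a.project_id = b.id

Result:
name      | project
----------+--------
Migrate   | Aurora 
Train     | Nimbus 
Test      | Phoenix
Optimize  | NULL   
Deploy    | Zeta   
Document  | Nimbus 
Implement | Zeta   
Refactor  | Beta   
Design    | Zeta   


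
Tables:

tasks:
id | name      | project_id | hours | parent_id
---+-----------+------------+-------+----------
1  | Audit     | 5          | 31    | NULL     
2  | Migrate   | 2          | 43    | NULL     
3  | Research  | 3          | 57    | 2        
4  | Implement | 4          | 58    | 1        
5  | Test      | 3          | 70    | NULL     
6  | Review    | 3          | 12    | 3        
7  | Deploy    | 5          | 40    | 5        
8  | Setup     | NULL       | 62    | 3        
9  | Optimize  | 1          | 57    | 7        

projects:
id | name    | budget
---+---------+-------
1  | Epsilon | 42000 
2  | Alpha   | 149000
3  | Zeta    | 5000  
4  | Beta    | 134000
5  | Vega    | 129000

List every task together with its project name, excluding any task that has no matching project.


INNER JOIN keeps only tasks rows whose project_id matches an id in projects. Walk through each task:
  - task 1 (Audit): project_id=5 -> matches Vega
  - task 2 (Migrate): project_id=2 -> matches Alpha
  - task 3 (Research): project_id=3 -> matches Zeta
  - task 4 (Implement): project_id=4 -> matches Beta
  - task 5 (Test): project_id=3 -> matches Zeta
  - task 6 (Review): project_id=3 -> matches Zeta
  - task 7 (Deploy): project_id=5 -> matches Vega
  - task 8 (Setup): project_id=NULL, no match -> dropped
  - task 9 (Optimize): project_id=1 -> matches Epsilon
So 1 of 9 rows is dropped.

SQL:
SELECT a.name, b.name AS project
FROM tasks a
INNER JOIN projects b ON a.project_id = b.id

Result:
name      | project
----------+--------
Audit     | Vega   
Migrate   | Alpha  
Research  | Zeta   
Implement | Beta   
Test      | Zeta   
Review    | Zeta   
Deploy    | Vega   
Optimize  | Epsilon


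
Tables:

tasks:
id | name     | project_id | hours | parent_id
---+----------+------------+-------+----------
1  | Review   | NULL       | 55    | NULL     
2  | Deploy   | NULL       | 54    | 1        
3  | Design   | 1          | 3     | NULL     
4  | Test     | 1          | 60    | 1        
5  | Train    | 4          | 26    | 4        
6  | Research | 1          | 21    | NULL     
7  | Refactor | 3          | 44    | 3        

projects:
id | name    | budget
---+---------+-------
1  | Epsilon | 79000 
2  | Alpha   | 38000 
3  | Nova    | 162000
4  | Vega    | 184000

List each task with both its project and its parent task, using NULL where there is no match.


Two LEFT JOINs from the same base table tasks: one to projects via project_id, one to tasks itself via parent_id. Both are LEFT so every task is preserved.
Match against projects:
  - task 1 (Review): project_id=NULL, no match -> kept with NULL
  - task 2 (Deploy): project_id=NULL, no match -> kept with NULL
  - task 3 (Design): project_id=1 -> matches Epsilon
  - task 4 (Test): project_id=1 -> matches Epsilon
  - task 5 (Train): project_id=4 -> matches Vega
  - task 6 (Research): project_id=1 -> matches Epsilon
  - task 7 (Refactor): project_id=3 -> matches Nova
Match against tasks (self):
  - task 1 (Review): parent_id=NULL -> NULL
  - task 2 (Deploy): parent_id=1 -> Review
  - task 3 (Design): parent_id=NULL -> NULL
  - task 4 (Test): parent_id=1 -> Review
  - task 5 (Train): parent_id=4 -> Test
  - task 6 (Research): parent_id=NULL -> NULL
  - task 7 (Refactor): parent_id=3 -> Design

SQL:
SELECT a.name, b.name AS project, c.name AS parent
FROM tasks a
LEFT JOIN projects b ON a.project_id = b.id
LEFT JOIN tasks c ON a.parent_id = c.id

Result:
name     | project | parent
---------+---------+-------
Review   | NULL    | NULL  
Deploy   | NULL    | Review
Design   | Epsilon | NULL  
Test     | Epsilon | Review
Train    | Vega    | Test  
Research | Epsilon | NULL  
Refactor | Nova    | Design


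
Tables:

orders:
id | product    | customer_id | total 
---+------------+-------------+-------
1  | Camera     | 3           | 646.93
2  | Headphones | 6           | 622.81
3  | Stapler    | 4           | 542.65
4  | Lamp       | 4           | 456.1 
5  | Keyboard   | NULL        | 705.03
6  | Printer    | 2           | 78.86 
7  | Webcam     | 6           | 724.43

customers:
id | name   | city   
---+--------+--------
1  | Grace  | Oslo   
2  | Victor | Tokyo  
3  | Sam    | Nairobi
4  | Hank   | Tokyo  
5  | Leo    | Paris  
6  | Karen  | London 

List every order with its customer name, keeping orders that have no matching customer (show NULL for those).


LEFT JOIN keeps every row from orders (the left table); where customer_id has no match in customers, the customer columns become NULL. Walk through each order:
  - order 1 (Camera): customer_id=3 -> matches Sam
  - order 2 (Headphones): customer_id=6 -> matches Karen
  - order 3 (Stapler): customer_id=4 -> matches Hank
  - order 4 (Lamp): customer_id=4 -> matches Hank
  - order 5 (Keyboard): customer_id=NULL, no match -> kept with NULL
  - order 6 (Printer): customer_id=2 -> matches Victor
  - order 7 (Webcam): customer_id=6 -> matches Karen
All 7 rows appear; 1 has NULL customer.

SQL:
SELECT a.product, b.name AS customer
FROM orders a
LEFT JOIN customers b ON a.customer_id = b.id

Result:
product    | customer
-----------+---------
Camera     | Sam     
Headphones | Karen   
Stapler    | Hank    
Lamp       | Hank    
Keyboard   | NULL    
Printer    | Victor  
Webcam     | Karen   


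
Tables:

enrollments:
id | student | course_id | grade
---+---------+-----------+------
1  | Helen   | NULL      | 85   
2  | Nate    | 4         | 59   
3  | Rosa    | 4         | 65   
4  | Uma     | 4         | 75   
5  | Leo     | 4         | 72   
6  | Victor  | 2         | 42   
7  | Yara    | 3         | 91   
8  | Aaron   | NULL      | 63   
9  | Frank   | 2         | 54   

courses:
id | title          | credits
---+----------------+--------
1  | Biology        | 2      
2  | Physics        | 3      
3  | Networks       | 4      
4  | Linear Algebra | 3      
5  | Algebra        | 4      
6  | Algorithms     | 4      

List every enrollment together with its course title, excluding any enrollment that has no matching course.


INNER JOIN keeps only enrollments rows whose course_id matches an id in courses. Walk through each enrollment:
  - enrollment 1 (Helen): course_id=NULL, no match -> dropped
  - enrollment 2 (Nate): course_id=4 -> matches Linear Algebra
  - enrollment 3 (Rosa): course_id=4 -> matches Linear Algebra
  - enrollment 4 (Uma): course_id=4 -> matches Linear Algebra
  - enrollment 5 (Leo): course_id=4 -> matches Linear Algebra
  - enrollment 6 (Victor): course_id=2 -> matches Physics
  - enrollment 7 (Yara): course_id=3 -> matches Networks
  - enrollment 8 (Aaron): course_id=NULL, no match -> dropped
  - enrollment 9 (Frank): course_id=2 -> matches Physics
So 2 of 9 rows are dropped.

SQL:
SELECT a.student, b.title AS course
FROM enrollments a
INNER JOIN courses b ON a.course_id = b.id

Result:
student | course        
--------+---------------
Nate    | Linear Algebra
Rosa    | Linear Algebra
Uma     | Linear Algebra
Leo     | Linear Algebra
Victor  | Physics       
Yara    | Networks      
Frank   | Physics       


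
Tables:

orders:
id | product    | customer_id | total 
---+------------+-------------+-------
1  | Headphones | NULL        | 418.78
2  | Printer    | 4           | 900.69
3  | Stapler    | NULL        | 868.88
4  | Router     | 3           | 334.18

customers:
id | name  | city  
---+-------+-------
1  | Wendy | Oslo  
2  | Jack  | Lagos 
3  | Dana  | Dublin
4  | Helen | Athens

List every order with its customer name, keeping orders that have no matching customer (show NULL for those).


LEFT JOIN keeps every row from orders (the left table); where customer_id has no match in customers, the customer columns become NULL. Walk through each order:
  - order 1 (Headphones): customer_id=NULL, no match -> kept with NULL
  - order 2 (Printer): customer_id=4 -> matches Helen
  - order 3 (Stapler): customer_id=NULL, no match -> kept with NULL
  - order 4 (Router): customer_id=3 -> matches Dana
All 4 rows appear; 2 have NULL customer.

SQL:
SELECT a.product, b.name AS customer
FROM orders a
LEFT JOIN customers b ON a.customer_id = b.id

Result:
product    | customer
-----------+---------
Headphones | NULL    
Printer    | Helen   
Stapler    | NULL    
Router     | Dana    


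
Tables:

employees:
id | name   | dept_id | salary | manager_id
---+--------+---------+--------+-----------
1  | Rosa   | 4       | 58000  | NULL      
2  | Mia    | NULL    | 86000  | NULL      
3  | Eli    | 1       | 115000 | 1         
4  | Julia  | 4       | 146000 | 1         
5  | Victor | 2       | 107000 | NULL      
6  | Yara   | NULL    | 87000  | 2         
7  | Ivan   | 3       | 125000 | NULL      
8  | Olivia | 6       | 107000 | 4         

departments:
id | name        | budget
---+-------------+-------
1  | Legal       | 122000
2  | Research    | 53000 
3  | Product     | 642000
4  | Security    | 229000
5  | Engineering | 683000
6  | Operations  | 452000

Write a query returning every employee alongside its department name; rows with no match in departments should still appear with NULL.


LEFT JOIN keeps every row from employees (the left table); where dept_id has no match in departments, the department columns become NULL. Walk through each employee:
  - employee 1 (Rosa): dept_id=4 -> matches Security
  - employee 2 (Mia): dept_id=NULL, no match -> kept with NULL
  - employee 3 (Eli): dept_id=1 -> matches Legal
  - employee 4 (Julia): dept_id=4 -> matches Security
  - employee 5 (Victor): dept_id=2 -> matches Research
  - employee 6 (Yara): dept_id=NULL, no match -> kept with NULL
  - employee 7 (Ivan): dept_id=3 -> matches Product
  - employee 8 (Olivia): dept_id=6 -> matches Operations
All 8 rows appear; 2 have NULL department.

SQL:
SELECT a.name, b.name AS department
FROM employees a
LEFT JOIN departments b ON a.dept_id = b.id

Result:
name   | department
-------+-----------
Rosa   | Security  
Mia    | NULL      
Eli    | Legal     
Julia  | Security  
Victor | Research  
Yara   | NULL      
Ivan   | Product   
Olivia | Operations


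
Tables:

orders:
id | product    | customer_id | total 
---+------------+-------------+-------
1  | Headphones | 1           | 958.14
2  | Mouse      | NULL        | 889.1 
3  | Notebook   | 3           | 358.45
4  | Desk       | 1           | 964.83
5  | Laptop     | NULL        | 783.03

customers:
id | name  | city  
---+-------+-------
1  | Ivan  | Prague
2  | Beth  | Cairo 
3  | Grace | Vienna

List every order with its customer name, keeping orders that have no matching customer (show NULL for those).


LEFT JOIN keeps every row from orders (the left table); where customer_id has no match in customers, the customer columns become NULL. Walk through each order:
  - order 1 (Headphones): customer_id=1 -> matches Ivan
  - order 2 (Mouse): customer_id=NULL, no match -> kept with NULL
  - order 3 (Notebook): customer_id=3 -> matches Grace
  - order 4 (Desk): customer_id=1 -> matches Ivan
  - order 5 (Laptop): customer_id=NULL, no match -> kept with NULL
All 5 rows appear; 2 have NULL customer.

SQL:
SELECT a.product, b.name AS customer
FROM orders a
LEFT JOIN customers b ON a.customer_id = b.id

Result:
product    | customer
-----------+---------
Headphones | Ivan    
Mouse      | NULL    
Notebook   | Grace   
Desk       | Ivan    
Laptop     | NULL    


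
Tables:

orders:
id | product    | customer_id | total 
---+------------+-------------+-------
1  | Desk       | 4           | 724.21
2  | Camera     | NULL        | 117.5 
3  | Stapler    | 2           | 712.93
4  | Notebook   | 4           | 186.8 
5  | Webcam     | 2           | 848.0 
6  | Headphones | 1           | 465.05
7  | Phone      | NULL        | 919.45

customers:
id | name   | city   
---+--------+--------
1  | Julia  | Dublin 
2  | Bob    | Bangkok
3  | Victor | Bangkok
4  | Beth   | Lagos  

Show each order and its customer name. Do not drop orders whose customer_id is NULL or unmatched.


LEFT JOIN keeps every row from orders (the left table); where customer_id has no match in customers, the customer columns become NULL. Walk through each order:
  - order 1 (Desk): customer_id=4 -> matches Beth
  - order 2 (Camera): customer_id=NULL, no match -> kept with NULL
  - order 3 (Stapler): customer_id=2 -> matches Bob
  - order 4 (Notebook): customer_id=4 -> matches Beth
  - order 5 (Webcam): customer_id=2 -> matches Bob
  - order 6 (Headphones): customer_id=1 -> matches Julia
  - order 7 (Phone): customer_id=NULL, no match -> kept with NULL
All 7 rows appear; 2 have NULL customer.

SQL:
SELECT a.product, b.name AS customer
FROM orders a
LEFT JOIN customers b ON a.customer_id = b.id

Result:
product    | customer
-----------+---------
Desk       | Beth    
Camera     | NULL    
Stapler    | Bob     
Notebook   | Beth    
Webcam     | Bob     
Headphones | Julia   
Phone      | NULL    


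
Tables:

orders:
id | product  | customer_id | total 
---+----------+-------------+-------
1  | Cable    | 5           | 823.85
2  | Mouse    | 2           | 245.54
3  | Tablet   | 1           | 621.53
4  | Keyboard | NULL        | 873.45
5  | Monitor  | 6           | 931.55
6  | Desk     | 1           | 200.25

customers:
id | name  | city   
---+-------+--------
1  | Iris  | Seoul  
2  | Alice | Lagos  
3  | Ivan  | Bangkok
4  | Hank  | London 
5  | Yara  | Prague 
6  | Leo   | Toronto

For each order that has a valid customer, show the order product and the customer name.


INNER JOIN keeps only orders rows whose customer_id matches an id in customers. Walk through each order:
  - order 1 (Cable): customer_id=5 -> matches Yara
  - order 2 (Mouse): customer_id=2 -> matches Alice
  - order 3 (Tablet): customer_id=1 -> matches Iris
  - order 4 (Keyboard): customer_id=NULL, no match -> dropped
  - order 5 (Monitor): customer_id=6 -> matches Leo
  - order 6 (Desk): customer_id=1 -> matches Iris
So 1 of 6 rows is dropped.

SQL:
SELECT a.product, b.name AS customer
FROM orders a
INNER JOIN customers b ON a.customer_id = b.id

Result:
product | customer
--------+---------
Cable   | Yara    
Mouse   | Alice   
Tablet  | Iris    
Monitor | Leo     
Desk    | Iris    


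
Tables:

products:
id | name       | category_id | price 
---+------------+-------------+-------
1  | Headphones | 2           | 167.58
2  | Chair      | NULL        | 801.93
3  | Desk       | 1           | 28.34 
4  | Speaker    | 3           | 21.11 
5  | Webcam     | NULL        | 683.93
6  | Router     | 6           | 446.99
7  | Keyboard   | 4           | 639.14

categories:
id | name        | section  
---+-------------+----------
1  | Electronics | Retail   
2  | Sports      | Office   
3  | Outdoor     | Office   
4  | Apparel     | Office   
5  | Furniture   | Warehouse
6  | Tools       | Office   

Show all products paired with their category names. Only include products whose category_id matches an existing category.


INNER JOIN keeps only products rows whose category_id matches an id in categories. Walk through each product:
  - product 1 (Headphones): category_id=2 -> matches Sports
  - product 2 (Chair): category_id=NULL, no match -> dropped
  - product 3 (Desk): category_id=1 -> matches Electronics
  - product 4 (Speaker): category_id=3 -> matches Outdoor
  - product 5 (Webcam): category_id=NULL, no match -> dropped
  - product 6 (Router): category_id=6 -> matches Tools
  - product 7 (Keyboard): category_id=4 -> matches Apparel
So 2 of 7 rows are dropped.

SQL:
SELECT a.name, b.name AS category
FROM products a
INNER JOIN categories b ON a.category_id = b.id

Result:
name       | category   
-----------+------------
Headphones | Sports     
Desk       | Electronics
Speaker    | Outdoor    
Router     | Tools      
Keyboard   | Apparel    


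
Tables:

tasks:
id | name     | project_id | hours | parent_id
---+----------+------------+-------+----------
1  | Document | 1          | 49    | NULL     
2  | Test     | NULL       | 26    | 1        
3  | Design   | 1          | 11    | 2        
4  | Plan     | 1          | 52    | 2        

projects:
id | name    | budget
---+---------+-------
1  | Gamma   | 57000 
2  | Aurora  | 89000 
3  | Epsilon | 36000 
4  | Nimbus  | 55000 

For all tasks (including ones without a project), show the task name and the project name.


LEFT JOIN keeps every row from tasks (the left table); where project_id has no match in projects, the project columns become NULL. Walk through each task:
  - task 1 (Document): project_id=1 -> matches Gamma
  - task 2 (Test): project_id=NULL, no match -> kept with NULL
  - task 3 (Design): project_id=1 -> matches Gamma
  - task 4 (Plan): project_id=1 -> matches Gamma
All 4 rows appear; 1 has NULL project.

SQL:
SELECT a.name, b.name AS project
FROM tasks a
LEFT JOIN projects b ON a.project_id = b.id

Result:
name     | project
---------+--------
Document | Gamma  
Test     | NULL   
Design   | Gamma  
Plan     | Gamma  


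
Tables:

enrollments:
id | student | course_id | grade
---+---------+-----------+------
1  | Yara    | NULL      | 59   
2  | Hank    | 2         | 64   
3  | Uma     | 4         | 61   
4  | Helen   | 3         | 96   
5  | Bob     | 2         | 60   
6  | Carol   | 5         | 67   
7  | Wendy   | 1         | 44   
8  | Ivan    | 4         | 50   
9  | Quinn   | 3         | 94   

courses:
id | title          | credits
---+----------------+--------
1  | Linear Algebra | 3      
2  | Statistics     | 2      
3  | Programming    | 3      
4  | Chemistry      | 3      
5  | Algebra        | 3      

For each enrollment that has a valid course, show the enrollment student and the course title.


INNER JOIN keeps only enrollments rows whose course_id matches an id in courses. Walk through each enrollment:
  - enrollment 1 (Yara): course_id=NULL, no match -> dropped
  - enrollment 2 (Hank): course_id=2 -> matches Statistics
  - enrollment 3 (Uma): course_id=4 -> matches Chemistry
  - enrollment 4 (Helen): course_id=3 -> matches Programming
  - enrollment 5 (Bob): course_id=2 -> matches Statistics
  - enrollment 6 (Carol): course_id=5 -> matches Algebra
  - enrollment 7 (Wendy): course_id=1 -> matches Linear Algebra
  - enrollment 8 (Ivan): course_id=4 -> matches Chemistry
  - enrollment 9 (Quinn): course_id=3 -> matches Programming
So 1 of 9 rows is dropped.

SQL:
SELECT a.student, b.title AS course
FROM enrollments a
INNER JOIN courses b ON a.course_id = b.id

Result:
student | course        
--------+---------------
Hank    | Statistics    
Uma     | Chemistry     
Helen   | Programming   
Bob     | Statistics    
Carol   | Algebra       
Wendy   | Linear Algebra
Ivan    | Chemistry     
Quinn   | Programming   


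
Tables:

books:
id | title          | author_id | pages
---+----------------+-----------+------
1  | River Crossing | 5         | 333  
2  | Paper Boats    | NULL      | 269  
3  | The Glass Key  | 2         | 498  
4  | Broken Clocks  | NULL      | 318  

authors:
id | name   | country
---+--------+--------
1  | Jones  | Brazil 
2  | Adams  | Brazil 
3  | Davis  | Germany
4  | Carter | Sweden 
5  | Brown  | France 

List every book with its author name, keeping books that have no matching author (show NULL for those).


LEFT JOIN keeps every row from books (the left table); where author_id has no match in authors, the author columns become NULL. Walk through each book:
  - book 1 (River Crossing): author_id=5 -> matches Brown
  - book 2 (Paper Boats): author_id=NULL, no match -> kept with NULL
  - book 3 (The Glass Key): author_id=2 -> matches Adams
  - book 4 (Broken Clocks): author_id=NULL, no match -> kept with NULL
All 4 rows appear; 2 have NULL author.

SQL:
SELECT a.title, b.name AS author
FROM books a
LEFT JOIN authors b ON a.author_id = b.id

Result:
title          | author
---------------+-------
River Crossing | Brown 
Paper Boats    | NULL  
The Glass Key  | Adams 
Broken Clocks  | NULL  


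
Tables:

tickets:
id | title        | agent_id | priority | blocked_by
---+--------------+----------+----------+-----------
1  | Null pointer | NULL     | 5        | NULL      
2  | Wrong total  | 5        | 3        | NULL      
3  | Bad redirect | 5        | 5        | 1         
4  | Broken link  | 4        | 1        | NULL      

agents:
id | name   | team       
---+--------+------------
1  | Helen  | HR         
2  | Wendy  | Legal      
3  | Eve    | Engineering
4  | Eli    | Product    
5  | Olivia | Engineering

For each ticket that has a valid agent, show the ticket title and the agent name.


INNER JOIN keeps only tickets rows whose agent_id matches an id in agents. Walk through each ticket:
  - ticket 1 (Null pointer): agent_id=NULL, no match -> dropped
  - ticket 2 (Wrong total): agent_id=5 -> matches Olivia
  - ticket 3 (Bad redirect): agent_id=5 -> matches Olivia
  - ticket 4 (Broken link): agent_id=4 -> matches Eli
So 1 of 4 rows is dropped.

SQL:
SELECT a.title, b.name AS agent
FROM tickets a
INNER JOIN agents b ON a.agent_id = b.id

Result:
title        | agent 
-------------+-------
Wrong total  | Olivia
Bad redirect | Olivia
Broken link  | Eli   


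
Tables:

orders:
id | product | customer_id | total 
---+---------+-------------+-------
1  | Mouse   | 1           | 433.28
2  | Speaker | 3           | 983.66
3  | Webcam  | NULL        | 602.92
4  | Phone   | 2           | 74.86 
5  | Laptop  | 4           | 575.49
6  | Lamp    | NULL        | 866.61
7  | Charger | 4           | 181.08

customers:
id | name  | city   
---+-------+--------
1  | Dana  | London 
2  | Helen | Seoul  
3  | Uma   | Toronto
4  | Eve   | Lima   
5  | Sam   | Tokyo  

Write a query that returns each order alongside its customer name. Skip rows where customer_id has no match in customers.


INNER JOIN keeps only orders rows whose customer_id matches an id in customers. Walk through each order:
  - order 1 (Mouse): customer_id=1 -> matches Dana
  - order 2 (Speaker): customer_id=3 -> matches Uma
  - order 3 (Webcam): customer_id=NULL, no match -> dropped
  - order 4 (Phone): customer_id=2 -> matches Helen
  - order 5 (Laptop): customer_id=4 -> matches Eve
  - order 6 (Lamp): customer_id=NULL, no match -> dropped
  - order 7 (Charger): customer_id=4 -> matches Eve
So 2 of 7 rows are dropped.

SQL:
SELECT a.product, b.name AS customer
FROM orders a
INNER JOIN customers b ON a.customer_id = b.id

Result:
product | customer
--------+---------
Mouse   | Dana    
Speaker | Uma     
Phone   | Helen   
Laptop  | Eve     
Charger | Eve     


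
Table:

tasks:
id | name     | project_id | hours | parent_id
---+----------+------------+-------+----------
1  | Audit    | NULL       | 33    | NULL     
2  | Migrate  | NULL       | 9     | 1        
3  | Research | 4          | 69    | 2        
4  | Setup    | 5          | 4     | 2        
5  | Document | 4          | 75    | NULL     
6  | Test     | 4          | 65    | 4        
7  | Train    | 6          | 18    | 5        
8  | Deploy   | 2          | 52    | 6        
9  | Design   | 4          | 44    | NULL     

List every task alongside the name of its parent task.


This is a self-join: tasks is joined to a second copy of itself, matching each row's parent_id to another row's id. Use LEFT JOIN so rows with parent_id=NULL are kept.
  - task 1 (Audit): parent_id=NULL -> NULL
  - task 2 (Migrate): parent_id=1 -> Audit
  - task 3 (Research): parent_id=2 -> Migrate
  - task 4 (Setup): parent_id=2 -> Migrate
  - task 5 (Document): parent_id=NULL -> NULL
  - task 6 (Test): parent_id=4 -> Setup
  - task 7 (Train): parent_id=5 -> Document
  - task 8 (Deploy): parent_id=6 -> Test
  - task 9 (Design): parent_id=NULL -> NULL

SQL:
SELECT a.name AS item, b.name AS parent
FROM tasks a
LEFT JOIN tasks b ON a.parent_id = b.id

Result:
item     | parent  
---------+---------
Audit    | NULL    
Migrate  | Audit   
Research | Migrate 
Setup    | Migrate 
Document | NULL    
Test     | Setup   
Train    | Document
Deploy   | Test    
Design   | NULL    


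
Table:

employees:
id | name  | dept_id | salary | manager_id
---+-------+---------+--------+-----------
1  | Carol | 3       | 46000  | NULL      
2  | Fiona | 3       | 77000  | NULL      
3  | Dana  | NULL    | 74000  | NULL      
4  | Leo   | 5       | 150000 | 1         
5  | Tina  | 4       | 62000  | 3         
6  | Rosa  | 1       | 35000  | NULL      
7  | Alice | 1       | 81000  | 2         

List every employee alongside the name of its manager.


This is a self-join: employees is joined to a second copy of itself, matching each row's manager_id to another row's id. Use LEFT JOIN so rows with manager_id=NULL are kept.
  - employee 1 (Carol): manager_id=NULL -> NULL
  - employee 2 (Fiona): manager_id=NULL -> NULL
  - employee 3 (Dana): manager_id=NULL -> NULL
  - employee 4 (Leo): manager_id=1 -> Carol
  - employee 5 (Tina): manager_id=3 -> Dana
  - employee 6 (Rosa): manager_id=NULL -> NULL
  - employee 7 (Alice): manager_id=2 -> Fiona

SQL:
SELECT a.name AS item, b.name AS manager
FROM employees a
LEFT JOIN employees b ON a.manager_id = b.id

Result:
item  | manager
------+--------
Carol | NULL   
Fiona | NULL   
Dana  | NULL   
Leo   | Carol  
Tina  | Dana   
Rosa  | NULL   
Alice | Fiona  


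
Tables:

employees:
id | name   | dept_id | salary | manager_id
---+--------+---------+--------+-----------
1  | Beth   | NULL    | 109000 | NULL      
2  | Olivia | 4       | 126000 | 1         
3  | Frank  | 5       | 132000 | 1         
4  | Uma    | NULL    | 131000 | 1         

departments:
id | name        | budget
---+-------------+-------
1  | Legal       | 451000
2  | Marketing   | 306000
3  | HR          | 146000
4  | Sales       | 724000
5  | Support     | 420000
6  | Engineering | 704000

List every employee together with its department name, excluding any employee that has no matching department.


INNER JOIN keeps only employees rows whose dept_id matches an id in departments. Walk through each employee:
  - employee 1 (Beth): dept_id=NULL, no match -> dropped
  - employee 2 (Olivia): dept_id=4 -> matches Sales
  - employee 3 (Frank): dept_id=5 -> matches Support
  - employee 4 (Uma): dept_id=NULL, no match -> dropped
So 2 of 4 rows are dropped.

SQL:
SELECT a.name, b.name AS department
FROM employees a
INNER JOIN departments b ON a.dept_id = b.id

Result:
name   | department
-------+-----------
Olivia | Sales     
Frank  | Support   


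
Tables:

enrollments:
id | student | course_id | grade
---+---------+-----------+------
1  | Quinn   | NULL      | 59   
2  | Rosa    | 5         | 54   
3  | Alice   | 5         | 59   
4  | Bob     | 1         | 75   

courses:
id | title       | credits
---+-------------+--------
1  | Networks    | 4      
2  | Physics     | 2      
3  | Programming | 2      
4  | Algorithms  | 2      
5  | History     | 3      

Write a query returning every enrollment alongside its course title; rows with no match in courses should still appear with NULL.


LEFT JOIN keeps every row from enrollments (the left table); where course_id has no match in courses, the course columns become NULL. Walk through each enrollment:
  - enrollment 1 (Quinn): course_id=NULL, no match -> kept with NULL
  - enrollment 2 (Rosa): course_id=5 -> matches History
  - enrollment 3 (Alice): course_id=5 -> matches History
  - enrollment 4 (Bob): course_id=1 -> matches Networks
All 4 rows appear; 1 has NULL course.

SQL:
SELECT a.student, b.title AS course
FROM enrollments a
LEFT JOIN courses b ON a.course_id = b.id

Result:
student | course  
--------+---------
Quinn   | NULL    
Rosa    | History 
Alice   | History 
Bob     | Networks


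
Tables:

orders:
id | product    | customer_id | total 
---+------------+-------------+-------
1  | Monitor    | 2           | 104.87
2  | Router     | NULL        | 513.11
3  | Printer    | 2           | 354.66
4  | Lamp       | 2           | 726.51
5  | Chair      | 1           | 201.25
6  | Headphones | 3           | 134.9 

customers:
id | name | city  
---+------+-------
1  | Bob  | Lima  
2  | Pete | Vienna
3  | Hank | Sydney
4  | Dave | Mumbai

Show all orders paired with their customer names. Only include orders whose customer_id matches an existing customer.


INNER JOIN keeps only orders rows whose customer_id matches an id in customers. Walk through each order:
  - order 1 (Monitor): customer_id=2 -> matches Pete
  - order 2 (Router): customer_id=NULL, no match -> dropped
  - order 3 (Printer): customer_id=2 -> matches Pete
  - order 4 (Lamp): customer_id=2 -> matches Pete
  - order 5 (Chair): customer_id=1 -> matches Bob
  - order 6 (Headphones): customer_id=3 -> matches Hank
So 1 of 6 rows is dropped.

SQL:
SELECT a.product, b.name AS customer
FROM orders a
INNER JOIN customers b ON a.customer_id = b.id

Result:
product    | customer
-----------+---------
Monitor    | Pete    
Printer    | Pete    
Lamp       | Pete    
Chair      | Bob     
Headphones | Hank    


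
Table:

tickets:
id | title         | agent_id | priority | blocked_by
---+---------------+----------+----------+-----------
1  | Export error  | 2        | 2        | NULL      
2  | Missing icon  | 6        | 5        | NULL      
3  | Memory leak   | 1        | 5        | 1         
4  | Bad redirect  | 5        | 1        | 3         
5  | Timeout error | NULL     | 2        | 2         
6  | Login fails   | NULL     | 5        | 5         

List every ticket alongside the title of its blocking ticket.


This is a self-join: tickets is joined to a second copy of itself, matching each row's blocked_by to another row's id. Use LEFT JOIN so rows with blocked_by=NULL are kept.
  - ticket 1 (Export error): blocked_by=NULL -> NULL
  - ticket 2 (Missing icon): blocked_by=NULL -> NULL
  - ticket 3 (Memory leak): blocked_by=1 -> Export error
  - ticket 4 (Bad redirect): blocked_by=3 -> Memory leak
  - ticket 5 (Timeout error): blocked_by=2 -> Missing icon
  - ticket 6 (Login fails): blocked_by=5 -> Timeout error

SQL:
SELECT a.title AS item, b.title AS blocked_by
FROM tickets a
LEFT JOIN tickets b ON a.blocked_by = b.id

Result:
item          | blocked_by   
--------------+--------------
Export error  | NULL         
Missing icon  | NULL         
Memory leak   | Export error 
Bad redirect  | Memory leak  
Timeout error | Missing icon 
Login fails   | Timeout error


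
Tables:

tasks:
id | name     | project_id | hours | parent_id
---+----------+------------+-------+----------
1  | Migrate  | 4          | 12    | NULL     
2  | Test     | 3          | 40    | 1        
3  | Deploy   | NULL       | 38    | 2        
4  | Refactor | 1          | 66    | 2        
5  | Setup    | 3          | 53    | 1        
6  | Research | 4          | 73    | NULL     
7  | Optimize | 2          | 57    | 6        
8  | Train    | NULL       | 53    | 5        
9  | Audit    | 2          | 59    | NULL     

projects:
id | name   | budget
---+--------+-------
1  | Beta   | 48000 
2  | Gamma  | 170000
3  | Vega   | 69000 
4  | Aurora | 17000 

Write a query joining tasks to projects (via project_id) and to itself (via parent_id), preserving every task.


Two LEFT JOINs from the same base table tasks: one to projects via project_id, one to tasks itself via parent_id. Both are LEFT so every task is preserved.
Match against projects:
  - task 1 (Migrate): project_id=4 -> matches Aurora
  - task 2 (Test): project_id=3 -> matches Vega
  - task 3 (Deploy): project_id=NULL, no match -> kept with NULL
  - task 4 (Refactor): project_id=1 -> matches Beta
  - task 5 (Setup): project_id=3 -> matches Vega
  - task 6 (Research): project_id=4 -> matches Aurora
  - task 7 (Optimize): project_id=2 -> matches Gamma
  - task 8 (Train): project_id=NULL, no match -> kept with NULL
  - task 9 (Audit): project_id=2 -> matches Gamma
Match against tasks (self):
  - task 1 (Migrate): parent_id=NULL -> NULL
  - task 2 (Test): parent_id=1 -> Migrate
  - task 3 (Deploy): parent_id=2 -> Test
  - task 4 (Refactor): parent_id=2 -> Test
  - task 5 (Setup): parent_id=1 -> Migrate
  - task 6 (Research): parent_id=NULL -> NULL
  - task 7 (Optimize): parent_id=6 -> Research
  - task 8 (Train): parent_id=5 -> Setup
  - task 9 (Audit): parent_id=NULL -> NULL

SQL:
SELECT a.name, b.name AS project, c.name AS parent
FROM tasks a
LEFT JOIN projects b ON a.project_id = b.id
LEFT JOIN tasks c ON a.parent_id = c.id

Result:
name     | project | parent  
---------+---------+---------
Migrate  | Aurora  | NULL    
Test     | Vega    | Migrate 
Deploy   | NULL    | Test    
Refactor | Beta    | Test    
Setup    | Vega    | Migrate 
Research | Aurora  | NULL    
Optimize | Gamma   | Research
Train    | NULL    | Setup   
Audit    | Gamma   | NULL    


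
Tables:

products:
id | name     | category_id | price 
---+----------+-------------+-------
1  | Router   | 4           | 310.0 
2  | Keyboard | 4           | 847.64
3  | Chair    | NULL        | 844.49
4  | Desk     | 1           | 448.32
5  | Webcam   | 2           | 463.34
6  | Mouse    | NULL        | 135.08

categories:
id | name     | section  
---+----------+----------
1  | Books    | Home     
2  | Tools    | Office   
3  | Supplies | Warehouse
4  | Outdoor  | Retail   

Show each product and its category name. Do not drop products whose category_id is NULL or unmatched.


LEFT JOIN keeps every row from products (the left table); where category_id has no match in categories, the category columns become NULL. Walk through each product:
  - product 1 (Router): category_id=4 -> matches Outdoor
  - product 2 (Keyboard): category_id=4 -> matches Outdoor
  - product 3 (Chair): category_id=NULL, no match -> kept with NULL
  - product 4 (Desk): category_id=1 -> matches Books
  - product 5 (Webcam): category_id=2 -> matches Tools
  - product 6 (Mouse): category_id=NULL, no match -> kept with NULL
All 6 rows appear; 2 have NULL category.

SQL:
SELECT a.name, b.name AS category
FROM products a
LEFT JOIN categories b ON a.category_id = b.id

Result:
name     | category
---------+---------
Router   | Outdoor 
Keyboard | Outdoor 
Chair    | NULL    
Desk     | Books   
Webcam   | Tools   
Mouse    | NULL    


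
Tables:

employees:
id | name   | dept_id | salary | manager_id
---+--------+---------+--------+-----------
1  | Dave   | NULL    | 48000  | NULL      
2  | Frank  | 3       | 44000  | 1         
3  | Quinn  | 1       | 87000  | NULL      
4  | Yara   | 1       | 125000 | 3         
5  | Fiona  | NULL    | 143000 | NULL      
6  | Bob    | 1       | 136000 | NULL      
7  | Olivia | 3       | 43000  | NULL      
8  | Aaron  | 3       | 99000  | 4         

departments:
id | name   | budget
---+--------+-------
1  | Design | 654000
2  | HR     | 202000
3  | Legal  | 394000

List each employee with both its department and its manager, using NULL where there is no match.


Two LEFT JOINs from the same base table employees: one to departments via dept_id, one to employees itself via manager_id. Both are LEFT so every employee is preserved.
Match against departments:
  - employee 1 (Dave): dept_id=NULL, no match -> kept with NULL
  - employee 2 (Frank): dept_id=3 -> matches Legal
  - employee 3 (Quinn): dept_id=1 -> matches Design
  - employee 4 (Yara): dept_id=1 -> matches Design
  - employee 5 (Fiona): dept_id=NULL, no match -> kept with NULL
  - employee 6 (Bob): dept_id=1 -> matches Design
  - employee 7 (Olivia): dept_id=3 -> matches Legal
  - employee 8 (Aaron): dept_id=3 -> matches Legal
Match against employees (self):
  - employee 1 (Dave): manager_id=NULL -> NULL
  - employee 2 (Frank): manager_id=1 -> Dave
  - employee 3 (Quinn): manager_id=NULL -> NULL
  - employee 4 (Yara): manager_id=3 -> Quinn
  - employee 5 (Fiona): manager_id=NULL -> NULL
  - employee 6 (Bob): manager_id=NULL -> NULL
  - employee 7 (Olivia): manager_id=NULL -> NULL
  - employee 8 (Aaron): manager_id=4 -> Yara

SQL:
SELECT a.name, b.name AS department, c.name AS manager
FROM employees a
LEFT JOIN departments b ON a.dept_id = b.id
LEFT JOIN employees c ON a.manager_id = c.id

Result:
name   | department | manager
-------+------------+--------
Dave   | NULL       | NULL   
Frank  | Legal      | Dave   
Quinn  | Design     | NULL   
Yara   | Design     | Quinn  
Fiona  | NULL       | NULL   
Bob    | Design     | NULL   
Olivia | Legal      | NULL   
Aaron  | Legal      | Yara   
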